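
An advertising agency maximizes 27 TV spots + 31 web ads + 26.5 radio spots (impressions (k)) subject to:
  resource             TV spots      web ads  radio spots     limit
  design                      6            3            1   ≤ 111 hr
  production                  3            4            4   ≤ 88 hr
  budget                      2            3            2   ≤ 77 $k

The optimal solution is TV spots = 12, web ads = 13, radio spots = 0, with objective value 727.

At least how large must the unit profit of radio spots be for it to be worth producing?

29

Binding: design and production. Non-binding: budget (14 unused).
Slack constraints have shadow price 0 (complementary slackness).
Dual feasibility on the basic columns requires 6·y_design + 3·y_production = 27, 3·y_design + 4·y_production = 31.
→ y_design = 1 and y_production = 7.
radio spots enters the basis when its profit ≥ yᵀa₃ = 1·1 + 7·4 = 29.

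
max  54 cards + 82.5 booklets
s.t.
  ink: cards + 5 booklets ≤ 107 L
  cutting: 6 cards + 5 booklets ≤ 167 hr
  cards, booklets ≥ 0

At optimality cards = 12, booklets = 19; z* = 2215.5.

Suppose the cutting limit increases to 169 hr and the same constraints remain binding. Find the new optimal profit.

Both ink and cutting are binding at x*.
The binding rows give the dual system: 1·y_ink + 6·y_cutting = 54 and 5·y_ink + 5·y_cutting = 82.5.
Solving: y_ink = 9, y_cutting = 7.5.
Δz = y_cutting·Δb = 7.5 × (2) = 15, so new z* = 2215.5 + 15 = 2230.5.

2230.5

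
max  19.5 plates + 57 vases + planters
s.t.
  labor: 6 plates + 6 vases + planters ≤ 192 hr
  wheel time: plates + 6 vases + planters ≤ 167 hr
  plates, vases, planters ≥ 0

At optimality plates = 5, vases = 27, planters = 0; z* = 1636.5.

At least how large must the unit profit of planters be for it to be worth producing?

Check each constraint at x*: labor 192/192 (tight); wheel time 167/167 (tight).
Dual feasibility on the basic columns requires 6·y_labor + 1·y_wheel time = 19.5, 6·y_labor + 6·y_wheel time = 57.
This yields shadow prices y_labor = 2, y_wheel time = 7.5.
planters enters the basis when its profit ≥ yᵀa₃ = 2·1 + 7.5·1 = 9.5.

9.5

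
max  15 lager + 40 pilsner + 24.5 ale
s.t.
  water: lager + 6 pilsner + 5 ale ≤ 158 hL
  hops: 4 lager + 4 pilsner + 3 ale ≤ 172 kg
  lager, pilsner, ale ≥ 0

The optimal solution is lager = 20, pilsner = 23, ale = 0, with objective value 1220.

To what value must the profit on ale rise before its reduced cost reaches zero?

Both water and hops are binding at x*.
Dual feasibility on the basic columns requires 1·y_water + 4·y_hops = 15, 6·y_water + 4·y_hops = 40.
This yields shadow prices y_water = 5, y_hops = 2.5.
ale enters the basis when its profit ≥ yᵀa₃ = 5·5 + 2.5·3 = 32.5.

32.5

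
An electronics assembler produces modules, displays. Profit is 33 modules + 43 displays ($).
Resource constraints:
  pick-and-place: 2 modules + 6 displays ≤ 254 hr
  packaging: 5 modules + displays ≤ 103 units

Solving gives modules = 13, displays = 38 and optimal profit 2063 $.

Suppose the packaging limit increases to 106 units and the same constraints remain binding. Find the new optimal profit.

Check each constraint at x*: pick-and-place 254/254 (tight); packaging 103/103 (tight).
Dual feasibility on the basic columns requires 2·y_pick-and-place + 5·y_packaging = 33, 6·y_pick-and-place + 1·y_packaging = 43.
Solving: y_pick-and-place = 6.5, y_packaging = 4.
Δz = y_packaging·Δb = 4 × (3) = 12, so new z* = 2063 + 12 = 2075.

2075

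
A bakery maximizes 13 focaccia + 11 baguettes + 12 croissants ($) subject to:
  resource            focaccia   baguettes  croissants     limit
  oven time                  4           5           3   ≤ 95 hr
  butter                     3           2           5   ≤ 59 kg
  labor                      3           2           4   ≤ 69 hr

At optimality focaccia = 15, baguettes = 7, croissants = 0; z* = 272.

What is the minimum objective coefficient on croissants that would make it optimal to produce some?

18

At the optimum: oven time uses 95 of 95 (binding); butter uses 59 of 59 (binding); labor uses 59 of 69 (slack = 10).
Slack constraints have shadow price 0 (complementary slackness).
The binding rows give the dual system: 4·y_oven time + 3·y_butter = 13 and 5·y_oven time + 2·y_butter = 11.
Solving: y_oven time = 1, y_butter = 3.
croissants enters the basis when its profit ≥ yᵀa₃ = 1·3 + 3·5 = 18.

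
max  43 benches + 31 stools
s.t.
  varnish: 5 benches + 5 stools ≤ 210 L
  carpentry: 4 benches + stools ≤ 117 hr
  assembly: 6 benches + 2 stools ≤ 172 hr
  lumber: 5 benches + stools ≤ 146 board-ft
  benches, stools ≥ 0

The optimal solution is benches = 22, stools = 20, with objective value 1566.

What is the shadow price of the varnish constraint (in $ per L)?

At the optimum: varnish uses 210 of 210 (binding); carpentry uses 108 of 117 (slack = 9); assembly uses 172 of 172 (binding); lumber uses 130 of 146 (slack = 16).
Slack constraints have shadow price 0 (complementary slackness).
From A_Bᵀ y = c: 5·y_varnish + 6·y_assembly = 43; 5·y_varnish + 2·y_assembly = 31.
This yields shadow prices y_varnish = 5, y_assembly = 3.
Shadow price of varnish = 5.

5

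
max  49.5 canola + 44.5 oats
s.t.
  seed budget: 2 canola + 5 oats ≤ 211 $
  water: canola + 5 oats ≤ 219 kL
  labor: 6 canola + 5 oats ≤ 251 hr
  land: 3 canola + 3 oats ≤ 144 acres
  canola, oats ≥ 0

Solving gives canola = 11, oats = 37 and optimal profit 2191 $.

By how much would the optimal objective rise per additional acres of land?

6.5

At the optimum: seed budget uses 207 of 211 (slack = 4); water uses 196 of 219 (slack = 23); labor uses 251 of 251 (binding); land uses 144 of 144 (binding).
By complementary slackness, y = 0 for the non-binding constraints.
From A_Bᵀ y = c: 6·y_labor + 3·y_land = 49.5; 5·y_labor + 3·y_land = 44.5.
→ y_labor = 5 and y_land = 6.5.
Shadow price of land = 6.5.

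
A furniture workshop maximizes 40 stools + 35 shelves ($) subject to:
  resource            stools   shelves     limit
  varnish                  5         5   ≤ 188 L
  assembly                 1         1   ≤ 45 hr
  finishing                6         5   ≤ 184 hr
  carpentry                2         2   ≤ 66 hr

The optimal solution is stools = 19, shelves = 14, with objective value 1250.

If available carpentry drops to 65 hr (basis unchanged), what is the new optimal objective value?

At the optimum: varnish uses 165 of 188 (slack = 23); assembly uses 33 of 45 (slack = 12); finishing uses 184 of 184 (binding); carpentry uses 66 of 66 (binding).
By complementary slackness, y = 0 for the non-binding constraints.
Dual feasibility on the basic columns requires 6·y_finishing + 2·y_carpentry = 40, 5·y_finishing + 2·y_carpentry = 35.
Solving: y_finishing = 5, y_carpentry = 5.
Δz = y_carpentry·Δb = 5 × (-1) = -5, so new z* = 1250 − 5 = 1245.

1245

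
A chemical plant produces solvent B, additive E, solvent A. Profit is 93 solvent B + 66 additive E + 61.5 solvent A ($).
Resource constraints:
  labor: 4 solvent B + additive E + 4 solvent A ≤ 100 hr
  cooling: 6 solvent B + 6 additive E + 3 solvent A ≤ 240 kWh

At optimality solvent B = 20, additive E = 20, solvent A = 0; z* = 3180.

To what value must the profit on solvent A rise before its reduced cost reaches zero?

Check each constraint at x*: labor 100/100 (tight); cooling 240/240 (tight).
Dual feasibility on the basic columns requires 4·y_labor + 6·y_cooling = 93, 1·y_labor + 6·y_cooling = 66.
This yields shadow prices y_labor = 9, y_cooling = 9.5.
solvent A enters the basis when its profit ≥ yᵀa₃ = 9·4 + 9.5·3 = 64.5.

64.5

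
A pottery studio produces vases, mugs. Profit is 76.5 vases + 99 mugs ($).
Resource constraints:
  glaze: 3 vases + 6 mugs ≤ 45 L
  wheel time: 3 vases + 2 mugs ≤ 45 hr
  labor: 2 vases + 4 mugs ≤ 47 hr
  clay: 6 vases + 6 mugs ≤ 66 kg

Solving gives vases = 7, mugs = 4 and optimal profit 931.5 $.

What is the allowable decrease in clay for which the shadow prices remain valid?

21

Binding constraints: glaze, clay. The basis is B = [[3,6],[6,6]] with det -18.
Per unit decrease in clay, x* moves by d = (-0.3333, 0.1667).
The basis stays optimal until vases reaches 0; allowable decrease = 21 kg.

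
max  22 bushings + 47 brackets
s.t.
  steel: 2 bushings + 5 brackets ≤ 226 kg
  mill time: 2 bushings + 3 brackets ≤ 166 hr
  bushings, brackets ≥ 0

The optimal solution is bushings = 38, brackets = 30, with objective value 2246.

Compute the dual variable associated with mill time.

4

Both steel and mill time are binding at x*.
From A_Bᵀ y = c: 2·y_steel + 2·y_mill time = 22; 5·y_steel + 3·y_mill time = 47.
Solving: y_steel = 7, y_mill time = 4.
Shadow price of mill time = 4.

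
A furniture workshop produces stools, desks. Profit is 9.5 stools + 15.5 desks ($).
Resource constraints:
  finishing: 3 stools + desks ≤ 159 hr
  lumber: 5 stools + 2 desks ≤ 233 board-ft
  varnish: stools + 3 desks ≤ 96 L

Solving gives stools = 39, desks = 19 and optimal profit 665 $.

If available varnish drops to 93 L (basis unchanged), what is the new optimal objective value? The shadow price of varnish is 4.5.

651.5

Δb = -3, so new z* = 665 + (4.5)·(-3) = 665 − 13.5 = 651.5.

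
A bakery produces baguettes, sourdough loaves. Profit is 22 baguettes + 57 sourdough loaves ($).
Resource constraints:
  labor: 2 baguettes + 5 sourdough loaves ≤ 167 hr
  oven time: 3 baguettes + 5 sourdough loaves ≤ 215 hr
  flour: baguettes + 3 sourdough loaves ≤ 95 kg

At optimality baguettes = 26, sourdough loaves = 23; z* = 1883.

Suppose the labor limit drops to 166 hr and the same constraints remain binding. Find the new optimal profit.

1874

Check each constraint at x*: labor 167/167 (tight); oven time 193/215 (slack 22); flour 95/95 (tight).
Since oven time is not tight, its dual is 0.
Dual feasibility on the basic columns requires 2·y_labor + 1·y_flour = 22, 5·y_labor + 3·y_flour = 57.
→ y_labor = 9 and y_flour = 4.
Δz = y_labor·Δb = 9 × (-1) = -9, so new z* = 1883 − 9 = 1874.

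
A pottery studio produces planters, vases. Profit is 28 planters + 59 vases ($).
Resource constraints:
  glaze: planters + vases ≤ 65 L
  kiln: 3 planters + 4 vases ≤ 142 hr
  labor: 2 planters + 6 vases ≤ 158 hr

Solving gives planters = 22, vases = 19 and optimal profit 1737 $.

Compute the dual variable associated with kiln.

5

Check each constraint at x*: glaze 41/65 (slack 24); kiln 142/142 (tight); labor 158/158 (tight).
Slack constraints have shadow price 0 (complementary slackness).
The binding rows give the dual system: 3·y_kiln + 2·y_labor = 28 and 4·y_kiln + 6·y_labor = 59.
→ y_kiln = 5 and y_labor = 6.5.
Shadow price of kiln = 5.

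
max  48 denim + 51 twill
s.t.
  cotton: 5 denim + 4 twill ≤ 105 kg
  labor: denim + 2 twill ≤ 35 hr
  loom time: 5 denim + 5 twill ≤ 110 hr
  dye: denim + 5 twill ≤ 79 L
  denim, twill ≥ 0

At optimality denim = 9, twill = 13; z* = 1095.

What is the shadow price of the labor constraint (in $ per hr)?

Check each constraint at x*: cotton 97/105 (slack 8); labor 35/35 (tight); loom time 110/110 (tight); dye 74/79 (slack 5).
By complementary slackness, y = 0 for the non-binding constraints.
From A_Bᵀ y = c: 1·y_labor + 5·y_loom time = 48; 2·y_labor + 5·y_loom time = 51.
→ y_labor = 3 and y_loom time = 9.
Shadow price of labor = 3.

3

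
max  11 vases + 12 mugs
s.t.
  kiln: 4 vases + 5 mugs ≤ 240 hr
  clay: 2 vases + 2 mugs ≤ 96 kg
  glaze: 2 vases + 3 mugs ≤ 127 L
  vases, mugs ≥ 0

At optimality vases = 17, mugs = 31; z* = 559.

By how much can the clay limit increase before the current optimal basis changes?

17

Binding constraints: clay, glaze. The basis is B = [[2,2],[2,3]] with det 2.
Per unit increase in clay, x* moves by d = (1.5, -1).
The basis stays optimal until kiln becomes binding; allowable increase = 17 kg.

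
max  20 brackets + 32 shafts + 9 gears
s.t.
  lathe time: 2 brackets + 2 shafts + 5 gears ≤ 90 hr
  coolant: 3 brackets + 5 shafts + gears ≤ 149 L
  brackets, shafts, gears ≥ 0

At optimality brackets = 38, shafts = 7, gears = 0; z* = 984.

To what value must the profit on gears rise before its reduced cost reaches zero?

11

Both lathe time and coolant are binding at x*.
Dual feasibility on the basic columns requires 2·y_lathe time + 3·y_coolant = 20, 2·y_lathe time + 5·y_coolant = 32.
Solving: y_lathe time = 1, y_coolant = 6.
gears enters the basis when its profit ≥ yᵀa₃ = 1·5 + 6·1 = 11.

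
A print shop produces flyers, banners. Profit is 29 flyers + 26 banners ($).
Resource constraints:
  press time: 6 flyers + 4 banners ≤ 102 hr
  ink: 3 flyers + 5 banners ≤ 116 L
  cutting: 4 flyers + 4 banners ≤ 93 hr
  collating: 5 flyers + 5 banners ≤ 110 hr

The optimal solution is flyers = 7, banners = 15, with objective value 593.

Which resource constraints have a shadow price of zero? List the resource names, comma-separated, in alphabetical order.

press time: 102/102 (binding)
ink: 96/116 (slack 20)
cutting: 88/93 (slack 5)
collating: 110/110 (binding)
By complementary slackness, a constraint with positive slack has shadow price 0 → cutting, ink.

cutting, ink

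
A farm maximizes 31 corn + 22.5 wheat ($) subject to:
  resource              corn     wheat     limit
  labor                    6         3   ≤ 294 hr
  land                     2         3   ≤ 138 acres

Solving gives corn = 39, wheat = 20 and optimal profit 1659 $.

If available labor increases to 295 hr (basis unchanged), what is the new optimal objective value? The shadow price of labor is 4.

1663

Δb = 1, so new z* = 1659 + (4)·(1) = 1659 + 4 = 1663.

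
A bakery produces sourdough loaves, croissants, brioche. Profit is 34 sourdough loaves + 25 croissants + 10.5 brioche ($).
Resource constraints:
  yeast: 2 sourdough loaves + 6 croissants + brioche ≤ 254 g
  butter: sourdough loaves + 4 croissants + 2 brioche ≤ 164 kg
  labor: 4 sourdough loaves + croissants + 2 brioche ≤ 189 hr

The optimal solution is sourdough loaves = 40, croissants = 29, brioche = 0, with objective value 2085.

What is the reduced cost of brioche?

-6.5

Binding: yeast and labor. Non-binding: butter (8 unused).
By complementary slackness, y = 0 for the non-binding constraint.
From A_Bᵀ y = c: 2·y_yeast + 4·y_labor = 34; 6·y_yeast + 1·y_labor = 25.
Solving: y_yeast = 3, y_labor = 7.
Reduced cost of brioche: c₃ − yᵀa₃ = 10.5 − (3·1 + 7·2) = 10.5 − 17 = -6.5.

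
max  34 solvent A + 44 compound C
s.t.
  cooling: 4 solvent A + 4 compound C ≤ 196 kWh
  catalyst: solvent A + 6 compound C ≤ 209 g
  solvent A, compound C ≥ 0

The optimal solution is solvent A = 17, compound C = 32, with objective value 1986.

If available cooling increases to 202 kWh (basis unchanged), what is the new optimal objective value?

2034

Check each constraint at x*: cooling 196/196 (tight); catalyst 209/209 (tight).
Dual feasibility on the basic columns requires 4·y_cooling + 1·y_catalyst = 34, 4·y_cooling + 6·y_catalyst = 44.
This yields shadow prices y_cooling = 8, y_catalyst = 2.
Δz = y_cooling·Δb = 8 × (6) = 48, so new z* = 1986 + 48 = 2034.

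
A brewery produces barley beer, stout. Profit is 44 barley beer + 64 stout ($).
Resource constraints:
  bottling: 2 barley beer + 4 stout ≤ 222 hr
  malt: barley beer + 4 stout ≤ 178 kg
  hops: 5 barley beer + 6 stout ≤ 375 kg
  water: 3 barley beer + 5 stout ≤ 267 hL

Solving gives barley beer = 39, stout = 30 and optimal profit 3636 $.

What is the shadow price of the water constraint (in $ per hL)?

Binding: hops and water. Non-binding: bottling (24 unused), malt (19 unused).
Since bottling, malt are not tight, their duals are 0.
The binding rows give the dual system: 5·y_hops + 3·y_water = 44 and 6·y_hops + 5·y_water = 64.
Solving: y_hops = 4, y_water = 8.
Shadow price of water = 8.

8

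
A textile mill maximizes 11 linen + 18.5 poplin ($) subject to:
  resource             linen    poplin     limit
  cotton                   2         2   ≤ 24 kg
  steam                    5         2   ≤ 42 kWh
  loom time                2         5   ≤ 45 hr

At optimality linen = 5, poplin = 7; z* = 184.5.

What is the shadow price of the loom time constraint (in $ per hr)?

Binding: cotton and loom time. Non-binding: steam (3 unused).
By complementary slackness, y = 0 for the non-binding constraint.
Dual feasibility on the basic columns requires 2·y_cotton + 2·y_loom time = 11, 2·y_cotton + 5·y_loom time = 18.5.
This yields shadow prices y_cotton = 3, y_loom time = 2.5.
Shadow price of loom time = 2.5.

2.5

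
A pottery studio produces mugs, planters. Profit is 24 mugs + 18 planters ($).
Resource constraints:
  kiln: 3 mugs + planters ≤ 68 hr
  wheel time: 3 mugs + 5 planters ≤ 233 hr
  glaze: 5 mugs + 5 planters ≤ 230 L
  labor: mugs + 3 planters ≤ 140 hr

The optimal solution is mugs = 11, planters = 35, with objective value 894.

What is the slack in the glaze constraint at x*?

0

glaze used = 5·11 + 5·35 = 230; slack = 230 − 230 = 0.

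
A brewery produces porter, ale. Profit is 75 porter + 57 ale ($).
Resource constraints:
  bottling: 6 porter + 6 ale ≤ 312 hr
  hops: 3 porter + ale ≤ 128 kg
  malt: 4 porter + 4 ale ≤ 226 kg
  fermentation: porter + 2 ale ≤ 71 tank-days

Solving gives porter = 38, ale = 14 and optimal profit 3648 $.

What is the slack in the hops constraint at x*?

hops used = 3·38 + 1·14 = 128; slack = 128 − 128 = 0.

0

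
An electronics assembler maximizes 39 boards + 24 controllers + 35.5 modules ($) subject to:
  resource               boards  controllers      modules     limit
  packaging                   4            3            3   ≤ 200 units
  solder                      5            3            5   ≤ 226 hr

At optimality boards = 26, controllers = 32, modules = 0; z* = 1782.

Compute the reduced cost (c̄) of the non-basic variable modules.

Both packaging and solder are binding at x*.
The binding rows give the dual system: 4·y_packaging + 5·y_solder = 39 and 3·y_packaging + 3·y_solder = 24.
→ y_packaging = 1 and y_solder = 7.
Reduced cost of modules: c₃ − yᵀa₃ = 35.5 − (1·3 + 7·5) = 35.5 − 38 = -2.5.

-2.5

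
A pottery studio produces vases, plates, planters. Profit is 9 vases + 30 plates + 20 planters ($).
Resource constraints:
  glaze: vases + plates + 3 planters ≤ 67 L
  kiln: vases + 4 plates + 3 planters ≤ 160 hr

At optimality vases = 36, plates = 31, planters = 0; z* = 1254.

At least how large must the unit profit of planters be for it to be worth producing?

Both glaze and kiln are binding at x*.
Dual feasibility on the basic columns requires 1·y_glaze + 1·y_kiln = 9, 1·y_glaze + 4·y_kiln = 30.
Solving: y_glaze = 2, y_kiln = 7.
planters enters the basis when its profit ≥ yᵀa₃ = 2·3 + 7·3 = 27.

27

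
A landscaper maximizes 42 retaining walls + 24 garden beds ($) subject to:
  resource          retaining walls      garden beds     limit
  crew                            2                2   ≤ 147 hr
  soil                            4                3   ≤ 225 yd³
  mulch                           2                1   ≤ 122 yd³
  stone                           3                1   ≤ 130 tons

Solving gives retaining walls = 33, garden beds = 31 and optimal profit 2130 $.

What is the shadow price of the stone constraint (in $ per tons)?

6

Binding: soil and stone. Non-binding: crew (19 unused), mulch (25 unused).
Since crew, mulch are not tight, their duals are 0.
From A_Bᵀ y = c: 4·y_soil + 3·y_stone = 42; 3·y_soil + 1·y_stone = 24.
This yields shadow prices y_soil = 6, y_stone = 6.
Shadow price of stone = 6.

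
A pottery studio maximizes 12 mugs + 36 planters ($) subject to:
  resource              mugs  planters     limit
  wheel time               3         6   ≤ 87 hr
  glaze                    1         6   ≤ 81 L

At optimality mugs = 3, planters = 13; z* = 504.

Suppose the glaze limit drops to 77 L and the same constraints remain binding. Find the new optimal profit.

492

Both wheel time and glaze are binding at x*.
From A_Bᵀ y = c: 3·y_wheel time + 1·y_glaze = 12; 6·y_wheel time + 6·y_glaze = 36.
This yields shadow prices y_wheel time = 3, y_glaze = 3.
Δz = y_glaze·Δb = 3 × (-4) = -12, so new z* = 504 − 12 = 492.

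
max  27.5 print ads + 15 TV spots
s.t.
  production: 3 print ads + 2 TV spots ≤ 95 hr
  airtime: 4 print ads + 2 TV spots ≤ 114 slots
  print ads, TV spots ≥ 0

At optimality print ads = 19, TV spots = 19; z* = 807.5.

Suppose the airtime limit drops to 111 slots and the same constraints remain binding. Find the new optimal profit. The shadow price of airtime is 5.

Δb = -3, so new z* = 807.5 + (5)·(-3) = 807.5 − 15 = 792.5.

792.5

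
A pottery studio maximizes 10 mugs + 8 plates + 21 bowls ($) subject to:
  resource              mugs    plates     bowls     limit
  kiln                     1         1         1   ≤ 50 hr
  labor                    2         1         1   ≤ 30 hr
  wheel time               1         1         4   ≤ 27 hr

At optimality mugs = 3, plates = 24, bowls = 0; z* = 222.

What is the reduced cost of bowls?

-5

Check each constraint at x*: kiln 27/50 (slack 23); labor 30/30 (tight); wheel time 27/27 (tight).
Slack constraints have shadow price 0 (complementary slackness).
Dual feasibility on the basic columns requires 2·y_labor + 1·y_wheel time = 10, 1·y_labor + 1·y_wheel time = 8.
This yields shadow prices y_labor = 2, y_wheel time = 6.
Reduced cost of bowls: c₃ − yᵀa₃ = 21 − (2·1 + 6·4) = 21 − 26 = -5.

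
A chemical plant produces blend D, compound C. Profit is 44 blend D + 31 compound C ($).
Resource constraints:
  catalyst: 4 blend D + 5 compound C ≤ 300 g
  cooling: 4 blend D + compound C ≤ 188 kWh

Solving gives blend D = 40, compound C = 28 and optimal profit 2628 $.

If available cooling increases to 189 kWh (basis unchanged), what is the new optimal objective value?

2634

At the optimum: catalyst uses 300 of 300 (binding); cooling uses 188 of 188 (binding).
Dual feasibility on the basic columns requires 4·y_catalyst + 4·y_cooling = 44, 5·y_catalyst + 1·y_cooling = 31.
→ y_catalyst = 5 and y_cooling = 6.
Δz = y_cooling·Δb = 6 × (1) = 6, so new z* = 2628 + 6 = 2634.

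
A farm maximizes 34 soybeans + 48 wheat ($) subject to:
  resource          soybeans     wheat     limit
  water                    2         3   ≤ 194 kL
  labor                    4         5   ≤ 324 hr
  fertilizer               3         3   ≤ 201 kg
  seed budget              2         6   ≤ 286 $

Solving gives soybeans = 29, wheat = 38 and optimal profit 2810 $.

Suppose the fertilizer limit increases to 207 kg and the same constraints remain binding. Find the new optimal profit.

At the optimum: water uses 172 of 194 (slack = 22); labor uses 306 of 324 (slack = 18); fertilizer uses 201 of 201 (binding); seed budget uses 286 of 286 (binding).
By complementary slackness, y = 0 for the non-binding constraints.
From A_Bᵀ y = c: 3·y_fertilizer + 2·y_seed budget = 34; 3·y_fertilizer + 6·y_seed budget = 48.
Solving: y_fertilizer = 9, y_seed budget = 3.5.
Δz = y_fertilizer·Δb = 9 × (6) = 54, so new z* = 2810 + 54 = 2864.

2864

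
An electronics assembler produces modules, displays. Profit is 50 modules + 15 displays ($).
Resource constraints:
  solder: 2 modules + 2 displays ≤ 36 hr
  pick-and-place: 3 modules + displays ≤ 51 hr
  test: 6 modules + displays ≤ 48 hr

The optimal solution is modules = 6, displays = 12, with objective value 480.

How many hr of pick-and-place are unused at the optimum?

pick-and-place used = 3·6 + 1·12 = 30; slack = 51 − 30 = 21.

21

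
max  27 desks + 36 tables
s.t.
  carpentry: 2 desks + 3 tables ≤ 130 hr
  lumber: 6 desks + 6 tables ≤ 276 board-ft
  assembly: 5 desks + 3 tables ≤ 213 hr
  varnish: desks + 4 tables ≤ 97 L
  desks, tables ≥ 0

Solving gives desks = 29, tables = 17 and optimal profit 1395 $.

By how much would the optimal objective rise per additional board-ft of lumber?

At the optimum: carpentry uses 109 of 130 (slack = 21); lumber uses 276 of 276 (binding); assembly uses 196 of 213 (slack = 17); varnish uses 97 of 97 (binding).
Since carpentry, assembly are not tight, their duals are 0.
Dual feasibility on the basic columns requires 6·y_lumber + 1·y_varnish = 27, 6·y_lumber + 4·y_varnish = 36.
→ y_lumber = 4 and y_varnish = 3.
Shadow price of lumber = 4.

4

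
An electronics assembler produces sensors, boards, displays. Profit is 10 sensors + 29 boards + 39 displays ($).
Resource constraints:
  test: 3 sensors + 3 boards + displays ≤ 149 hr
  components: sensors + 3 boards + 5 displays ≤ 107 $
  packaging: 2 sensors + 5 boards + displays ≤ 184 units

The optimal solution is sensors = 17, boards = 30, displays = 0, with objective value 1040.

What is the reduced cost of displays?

At the optimum: test uses 141 of 149 (slack = 8); components uses 107 of 107 (binding); packaging uses 184 of 184 (binding).
Slack constraints have shadow price 0 (complementary slackness).
From A_Bᵀ y = c: 1·y_components + 2·y_packaging = 10; 3·y_components + 5·y_packaging = 29.
→ y_components = 8 and y_packaging = 1.
Reduced cost of displays: c₃ − yᵀa₃ = 39 − (8·5 + 1·1) = 39 − 41 = -2.

-2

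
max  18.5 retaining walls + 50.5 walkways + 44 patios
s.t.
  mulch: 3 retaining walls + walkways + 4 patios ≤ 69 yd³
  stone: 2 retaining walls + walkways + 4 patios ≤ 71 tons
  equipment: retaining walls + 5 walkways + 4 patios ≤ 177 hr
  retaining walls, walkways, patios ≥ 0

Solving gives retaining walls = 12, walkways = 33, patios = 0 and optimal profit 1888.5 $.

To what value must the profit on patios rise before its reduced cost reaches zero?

50

At the optimum: mulch uses 69 of 69 (binding); stone uses 57 of 71 (slack = 14); equipment uses 177 of 177 (binding).
Slack constraints have shadow price 0 (complementary slackness).
From A_Bᵀ y = c: 3·y_mulch + 1·y_equipment = 18.5; 1·y_mulch + 5·y_equipment = 50.5.
Solving: y_mulch = 3, y_equipment = 9.5.
patios enters the basis when its profit ≥ yᵀa₃ = 3·4 + 9.5·4 = 50.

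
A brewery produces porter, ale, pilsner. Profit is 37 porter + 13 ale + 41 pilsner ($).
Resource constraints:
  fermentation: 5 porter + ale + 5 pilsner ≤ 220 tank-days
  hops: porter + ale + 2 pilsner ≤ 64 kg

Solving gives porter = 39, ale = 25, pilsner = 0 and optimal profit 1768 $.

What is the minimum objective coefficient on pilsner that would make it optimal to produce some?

44

Check each constraint at x*: fermentation 220/220 (tight); hops 64/64 (tight).
Dual feasibility on the basic columns requires 5·y_fermentation + 1·y_hops = 37, 1·y_fermentation + 1·y_hops = 13.
→ y_fermentation = 6 and y_hops = 7.
pilsner enters the basis when its profit ≥ yᵀa₃ = 6·5 + 7·2 = 44.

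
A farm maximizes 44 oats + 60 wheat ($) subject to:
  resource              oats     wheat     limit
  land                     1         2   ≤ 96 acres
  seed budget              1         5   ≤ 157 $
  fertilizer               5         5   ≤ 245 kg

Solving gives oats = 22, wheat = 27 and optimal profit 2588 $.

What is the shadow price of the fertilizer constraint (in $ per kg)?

8

Check each constraint at x*: land 76/96 (slack 20); seed budget 157/157 (tight); fertilizer 245/245 (tight).
Since land is not tight, its dual is 0.
The binding rows give the dual system: 1·y_seed budget + 5·y_fertilizer = 44 and 5·y_seed budget + 5·y_fertilizer = 60.
Solving: y_seed budget = 4, y_fertilizer = 8.
Shadow price of fertilizer = 8.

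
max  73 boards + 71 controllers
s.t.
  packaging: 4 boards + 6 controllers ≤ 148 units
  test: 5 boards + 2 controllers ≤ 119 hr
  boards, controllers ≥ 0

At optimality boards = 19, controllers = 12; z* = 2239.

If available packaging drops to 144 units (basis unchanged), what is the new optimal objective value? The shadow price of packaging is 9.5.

Δb = -4, so new z* = 2239 + (9.5)·(-4) = 2239 − 38 = 2201.

2201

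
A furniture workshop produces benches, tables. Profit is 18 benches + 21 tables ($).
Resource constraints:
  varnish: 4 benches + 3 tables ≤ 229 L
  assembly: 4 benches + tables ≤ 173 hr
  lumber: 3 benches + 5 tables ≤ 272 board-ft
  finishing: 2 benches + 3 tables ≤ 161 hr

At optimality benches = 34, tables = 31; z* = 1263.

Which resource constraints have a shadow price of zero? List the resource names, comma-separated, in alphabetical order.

assembly, lumber

varnish: 229/229 (binding)
assembly: 167/173 (slack 6)
lumber: 257/272 (slack 15)
finishing: 161/161 (binding)
By complementary slackness, a constraint with positive slack has shadow price 0 → assembly, lumber.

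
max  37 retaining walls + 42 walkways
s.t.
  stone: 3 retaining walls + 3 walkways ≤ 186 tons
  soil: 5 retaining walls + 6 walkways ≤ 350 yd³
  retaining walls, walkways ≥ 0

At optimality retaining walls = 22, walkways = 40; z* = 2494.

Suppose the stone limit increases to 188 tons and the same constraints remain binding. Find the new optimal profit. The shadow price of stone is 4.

Δb = 2, so new z* = 2494 + (4)·(2) = 2494 + 8 = 2502.

2502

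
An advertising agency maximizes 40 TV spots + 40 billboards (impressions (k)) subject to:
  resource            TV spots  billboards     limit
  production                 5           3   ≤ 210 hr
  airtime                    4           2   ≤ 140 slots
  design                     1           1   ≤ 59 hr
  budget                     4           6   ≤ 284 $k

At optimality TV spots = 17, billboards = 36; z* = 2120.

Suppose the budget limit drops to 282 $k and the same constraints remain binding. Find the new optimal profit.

2110

Binding: airtime and budget. Non-binding: production (17 unused), design (6 unused).
Slack constraints have shadow price 0 (complementary slackness).
The binding rows give the dual system: 4·y_airtime + 4·y_budget = 40 and 2·y_airtime + 6·y_budget = 40.
Solving: y_airtime = 5, y_budget = 5.
Δz = y_budget·Δb = 5 × (-2) = -10, so new z* = 2120 − 10 = 2110.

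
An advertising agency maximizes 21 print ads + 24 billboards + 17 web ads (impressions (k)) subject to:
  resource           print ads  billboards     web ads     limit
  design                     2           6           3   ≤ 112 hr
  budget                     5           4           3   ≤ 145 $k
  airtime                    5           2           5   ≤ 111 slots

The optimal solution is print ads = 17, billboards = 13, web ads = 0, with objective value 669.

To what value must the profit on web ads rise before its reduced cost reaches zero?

24

Check each constraint at x*: design 112/112 (tight); budget 137/145 (slack 8); airtime 111/111 (tight).
By complementary slackness, y = 0 for the non-binding constraint.
From A_Bᵀ y = c: 2·y_design + 5·y_airtime = 21; 6·y_design + 2·y_airtime = 24.
Solving: y_design = 3, y_airtime = 3.
web ads enters the basis when its profit ≥ yᵀa₃ = 3·3 + 3·5 = 24.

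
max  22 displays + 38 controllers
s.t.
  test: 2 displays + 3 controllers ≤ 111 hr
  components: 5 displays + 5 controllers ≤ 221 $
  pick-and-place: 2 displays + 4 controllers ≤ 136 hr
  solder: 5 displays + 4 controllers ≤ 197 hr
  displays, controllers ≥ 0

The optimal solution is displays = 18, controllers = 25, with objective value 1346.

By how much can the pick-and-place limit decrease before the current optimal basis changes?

2

Binding constraints: test, pick-and-place. The basis is B = [[2,3],[2,4]] with det 2.
Per unit decrease in pick-and-place, x* moves by d = (1.5, -1).
The basis stays optimal until solder becomes binding; allowable decrease = 2 hr.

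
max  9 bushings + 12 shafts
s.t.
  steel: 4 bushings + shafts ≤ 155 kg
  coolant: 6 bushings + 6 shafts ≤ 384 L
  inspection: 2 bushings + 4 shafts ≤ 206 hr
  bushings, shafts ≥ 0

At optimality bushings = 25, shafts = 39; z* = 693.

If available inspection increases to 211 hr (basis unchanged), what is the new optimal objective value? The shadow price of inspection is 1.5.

700.5

Δb = 5, so new z* = 693 + (1.5)·(5) = 693 + 7.5 = 700.5.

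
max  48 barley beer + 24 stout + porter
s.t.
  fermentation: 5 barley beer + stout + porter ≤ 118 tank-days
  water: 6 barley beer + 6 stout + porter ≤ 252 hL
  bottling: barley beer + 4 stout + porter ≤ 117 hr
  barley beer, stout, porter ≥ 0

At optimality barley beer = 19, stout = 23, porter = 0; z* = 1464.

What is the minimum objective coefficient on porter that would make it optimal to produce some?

Check each constraint at x*: fermentation 118/118 (tight); water 252/252 (tight); bottling 111/117 (slack 6).
Since bottling is not tight, its dual is 0.
The binding rows give the dual system: 5·y_fermentation + 6·y_water = 48 and 1·y_fermentation + 6·y_water = 24.
→ y_fermentation = 6 and y_water = 3.
porter enters the basis when its profit ≥ yᵀa₃ = 6·1 + 3·1 = 9.

9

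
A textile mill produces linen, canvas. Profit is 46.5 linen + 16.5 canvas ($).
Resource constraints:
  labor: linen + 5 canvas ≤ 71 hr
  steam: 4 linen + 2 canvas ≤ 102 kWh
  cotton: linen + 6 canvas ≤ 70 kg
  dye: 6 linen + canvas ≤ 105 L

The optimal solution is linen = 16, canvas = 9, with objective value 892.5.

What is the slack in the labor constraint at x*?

10

labor used = 1·16 + 5·9 = 61; slack = 71 − 61 = 10.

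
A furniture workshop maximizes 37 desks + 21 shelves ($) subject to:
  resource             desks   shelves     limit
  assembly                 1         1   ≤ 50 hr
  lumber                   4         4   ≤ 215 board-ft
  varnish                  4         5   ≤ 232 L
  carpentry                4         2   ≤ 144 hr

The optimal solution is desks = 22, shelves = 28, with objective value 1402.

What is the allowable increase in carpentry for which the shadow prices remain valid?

56

Binding constraints: assembly, carpentry. The basis is B = [[1,1],[4,2]] with det -2.
Per unit increase in carpentry, x* moves by d = (0.5, -0.5).
The basis stays optimal until shelves reaches 0; allowable increase = 56 hr.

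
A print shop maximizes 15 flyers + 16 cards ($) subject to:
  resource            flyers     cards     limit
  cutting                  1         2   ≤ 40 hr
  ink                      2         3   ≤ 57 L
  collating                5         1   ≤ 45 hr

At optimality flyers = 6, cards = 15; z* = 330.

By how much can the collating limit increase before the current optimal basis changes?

Binding constraints: ink, collating. The basis is B = [[2,3],[5,1]] with det -13.
Per unit increase in collating, x* moves by d = (0.2308, -0.1538).
The basis stays optimal until cards reaches 0; allowable increase = 97.5 hr.

97.5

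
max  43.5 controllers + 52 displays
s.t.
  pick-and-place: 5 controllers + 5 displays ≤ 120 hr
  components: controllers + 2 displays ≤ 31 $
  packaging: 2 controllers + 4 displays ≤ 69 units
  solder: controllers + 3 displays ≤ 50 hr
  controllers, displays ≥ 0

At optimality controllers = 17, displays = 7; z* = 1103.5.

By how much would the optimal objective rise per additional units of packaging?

Check each constraint at x*: pick-and-place 120/120 (tight); components 31/31 (tight); packaging 62/69 (slack 7); solder 38/50 (slack 12).
Slack constraints have shadow price 0 (complementary slackness).
From A_Bᵀ y = c: 5·y_pick-and-place + 1·y_components = 43.5; 5·y_pick-and-place + 2·y_components = 52.
This yields shadow prices y_pick-and-place = 7, y_components = 8.5.
Shadow price of packaging = 0.

0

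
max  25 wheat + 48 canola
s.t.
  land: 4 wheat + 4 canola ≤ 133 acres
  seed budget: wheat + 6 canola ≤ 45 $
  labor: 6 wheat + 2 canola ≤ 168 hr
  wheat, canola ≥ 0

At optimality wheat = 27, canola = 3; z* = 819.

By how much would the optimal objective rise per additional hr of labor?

At the optimum: land uses 120 of 133 (slack = 13); seed budget uses 45 of 45 (binding); labor uses 168 of 168 (binding).
By complementary slackness, y = 0 for the non-binding constraint.
The binding rows give the dual system: 1·y_seed budget + 6·y_labor = 25 and 6·y_seed budget + 2·y_labor = 48.
→ y_seed budget = 7 and y_labor = 3.
Shadow price of labor = 3.

3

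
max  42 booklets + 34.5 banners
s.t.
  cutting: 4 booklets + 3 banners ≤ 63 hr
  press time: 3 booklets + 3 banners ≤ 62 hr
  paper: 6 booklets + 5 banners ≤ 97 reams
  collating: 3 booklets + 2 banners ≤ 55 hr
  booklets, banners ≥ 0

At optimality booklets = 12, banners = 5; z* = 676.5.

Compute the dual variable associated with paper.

6

Check each constraint at x*: cutting 63/63 (tight); press time 51/62 (slack 11); paper 97/97 (tight); collating 46/55 (slack 9).
Since press time, collating are not tight, their duals are 0.
The binding rows give the dual system: 4·y_cutting + 6·y_paper = 42 and 3·y_cutting + 5·y_paper = 34.5.
This yields shadow prices y_cutting = 1.5, y_paper = 6.
Shadow price of paper = 6.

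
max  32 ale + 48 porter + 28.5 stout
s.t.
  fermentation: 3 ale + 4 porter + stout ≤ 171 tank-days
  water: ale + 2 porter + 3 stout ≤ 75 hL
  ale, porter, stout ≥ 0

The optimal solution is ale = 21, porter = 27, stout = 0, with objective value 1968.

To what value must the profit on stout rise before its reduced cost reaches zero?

At the optimum: fermentation uses 171 of 171 (binding); water uses 75 of 75 (binding).
From A_Bᵀ y = c: 3·y_fermentation + 1·y_water = 32; 4·y_fermentation + 2·y_water = 48.
→ y_fermentation = 8 and y_water = 8.
stout enters the basis when its profit ≥ yᵀa₃ = 8·1 + 8·3 = 32.

32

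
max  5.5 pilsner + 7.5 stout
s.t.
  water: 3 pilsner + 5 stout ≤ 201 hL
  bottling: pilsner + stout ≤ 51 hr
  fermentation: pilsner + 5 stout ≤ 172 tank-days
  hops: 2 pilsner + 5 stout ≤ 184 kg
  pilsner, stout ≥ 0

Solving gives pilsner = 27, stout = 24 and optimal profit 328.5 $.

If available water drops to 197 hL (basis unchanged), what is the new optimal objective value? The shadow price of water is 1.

Δb = -4, so new z* = 328.5 + (1)·(-4) = 328.5 − 4 = 324.5.

324.5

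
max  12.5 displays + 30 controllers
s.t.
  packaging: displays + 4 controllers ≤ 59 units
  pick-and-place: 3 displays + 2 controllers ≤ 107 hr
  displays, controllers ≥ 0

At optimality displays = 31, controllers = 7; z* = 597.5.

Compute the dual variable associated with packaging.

6.5

Both packaging and pick-and-place are binding at x*.
From A_Bᵀ y = c: 1·y_packaging + 3·y_pick-and-place = 12.5; 4·y_packaging + 2·y_pick-and-place = 30.
→ y_packaging = 6.5 and y_pick-and-place = 2.
Shadow price of packaging = 6.5.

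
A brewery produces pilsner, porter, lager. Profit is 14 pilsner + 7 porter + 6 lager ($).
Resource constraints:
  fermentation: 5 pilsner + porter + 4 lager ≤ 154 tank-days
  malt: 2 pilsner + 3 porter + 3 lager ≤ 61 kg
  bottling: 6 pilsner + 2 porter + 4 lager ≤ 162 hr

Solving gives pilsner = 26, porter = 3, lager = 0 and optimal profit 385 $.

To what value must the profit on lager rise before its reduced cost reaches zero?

11

At the optimum: fermentation uses 133 of 154 (slack = 21); malt uses 61 of 61 (binding); bottling uses 162 of 162 (binding).
By complementary slackness, y = 0 for the non-binding constraint.
The binding rows give the dual system: 2·y_malt + 6·y_bottling = 14 and 3·y_malt + 2·y_bottling = 7.
This yields shadow prices y_malt = 1, y_bottling = 2.
lager enters the basis when its profit ≥ yᵀa₃ = 1·3 + 2·4 = 11.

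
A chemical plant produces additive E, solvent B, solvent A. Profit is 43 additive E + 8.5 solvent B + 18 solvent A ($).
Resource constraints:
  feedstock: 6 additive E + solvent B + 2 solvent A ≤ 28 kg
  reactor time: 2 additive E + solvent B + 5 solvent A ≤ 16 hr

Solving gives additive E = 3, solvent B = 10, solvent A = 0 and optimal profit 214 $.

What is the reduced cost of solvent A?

At the optimum: feedstock uses 28 of 28 (binding); reactor time uses 16 of 16 (binding).
Dual feasibility on the basic columns requires 6·y_feedstock + 2·y_reactor time = 43, 1·y_feedstock + 1·y_reactor time = 8.5.
→ y_feedstock = 6.5 and y_reactor time = 2.
Reduced cost of solvent A: c₃ − yᵀa₃ = 18 − (6.5·2 + 2·5) = 18 − 23 = -5.

-5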